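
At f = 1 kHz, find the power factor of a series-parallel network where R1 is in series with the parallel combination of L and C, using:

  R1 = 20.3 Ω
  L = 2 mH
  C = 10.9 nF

Step 1 — Angular frequency: ω = 2π·f = 2π·1000 = 6283 rad/s.
Step 2 — Component impedances:
  R1: Z = R = 20.3 Ω
  L: Z = jωL = j·6283·0.002 = 0 + j12.57 Ω
  C: Z = 1/(jωC) = -j/(ω·C) = 0 - j1.46e+04 Ω
Step 3 — Parallel branch: L || C = 1/(1/L + 1/C) = 0 + j12.58 Ω.
Step 4 — Series with R1: Z_total = R1 + (L || C) = 20.3 + j12.58 Ω = 23.88∠31.8° Ω.
Step 5 — Power factor: PF = cos(φ) = Re(Z)/|Z| = 20.3/23.88 = 0.8501.
Step 6 — Type: Im(Z) = 12.58 ⇒ lagging (phase φ = 31.8°).

PF = 0.8501 (lagging, φ = 31.8°)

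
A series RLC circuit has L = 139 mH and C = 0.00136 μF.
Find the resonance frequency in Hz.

Step 1 — Resonance condition Im(Z)=0 gives ω₀ = 1/√(LC).
Step 2 — ω₀ = 1/√(0.139·1.36e-09) = 7.273e+04 rad/s.
Step 3 — f₀ = ω₀/(2π) = 1.158e+04 Hz.

f₀ = 1.158e+04 Hz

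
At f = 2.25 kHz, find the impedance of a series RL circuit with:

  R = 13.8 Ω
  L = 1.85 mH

Step 1 — Angular frequency: ω = 2π·f = 2π·2250 = 1.414e+04 rad/s.
Step 2 — Component impedances:
  R: Z = R = 13.8 Ω
  L: Z = jωL = j·1.414e+04·0.00185 = 0 + j26.15 Ω
Step 3 — Series combination: Z_total = R + L = 13.8 + j26.15 Ω = 29.57∠62.2° Ω.

Z = 13.8 + j26.15 Ω = 29.57∠62.2° Ω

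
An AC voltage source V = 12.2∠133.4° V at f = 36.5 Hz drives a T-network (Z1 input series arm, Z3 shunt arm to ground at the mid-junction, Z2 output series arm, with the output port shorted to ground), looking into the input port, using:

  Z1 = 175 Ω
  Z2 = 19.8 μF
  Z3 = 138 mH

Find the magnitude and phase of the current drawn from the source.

Step 1 — Angular frequency: ω = 2π·f = 2π·36.5 = 229.3 rad/s.
Step 2 — Component impedances:
  Z1: Z = R = 175 Ω
  Z2: Z = 1/(jωC) = -j/(ω·C) = 0 - j220.2 Ω
  Z3: Z = jωL = j·229.3·0.138 = 0 + j31.65 Ω
Step 3 — With the output port shorted to ground, the output series arm Z2 runs from the junction to ground; the shunt arm Z3 also runs from the junction to ground. They appear in parallel: Z3 || Z2 = 0 + j36.96 Ω.
Step 4 — Series with input arm Z1: Z_in = Z1 + (Z3 || Z2) = 175 + j36.96 Ω = 178.9∠11.9° Ω.
Step 5 — Source phasor: V = 12.2∠133.4° V = -8.382 + j8.864 V.
Step 6 — Ohm's law: I = V / Z_total = (-8.382 + j8.864) / (175 + j36.96) = -0.03561 + j0.05817 A.
Step 7 — Convert to polar: |I| = 0.06821 A, ∠I = 121.5°.

I = 0.06821∠121.5° A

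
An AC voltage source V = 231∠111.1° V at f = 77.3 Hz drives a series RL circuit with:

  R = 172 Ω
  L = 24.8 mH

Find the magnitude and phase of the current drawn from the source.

Step 1 — Angular frequency: ω = 2π·f = 2π·77.3 = 485.7 rad/s.
Step 2 — Component impedances:
  R: Z = R = 172 Ω
  L: Z = jωL = j·485.7·0.0248 = 0 + j12.05 Ω
Step 3 — Series combination: Z_total = R + L = 172 + j12.05 Ω = 172.4∠4.0° Ω.
Step 4 — Source phasor: V = 231∠111.1° V = -83.16 + j215.5 V.
Step 5 — Ohm's law: I = V / Z_total = (-83.16 + j215.5) / (172 + j12.05) = -0.3938 + j1.281 A.
Step 6 — Convert to polar: |I| = 1.34 A, ∠I = 107.1°.

I = 1.34∠107.1° A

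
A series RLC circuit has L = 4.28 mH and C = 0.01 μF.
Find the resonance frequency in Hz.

Step 1 — Resonance condition Im(Z)=0 gives ω₀ = 1/√(LC).
Step 2 — ω₀ = 1/√(0.00428·1e-08) = 1.529e+05 rad/s.
Step 3 — f₀ = ω₀/(2π) = 2.433e+04 Hz.

f₀ = 2.433e+04 Hz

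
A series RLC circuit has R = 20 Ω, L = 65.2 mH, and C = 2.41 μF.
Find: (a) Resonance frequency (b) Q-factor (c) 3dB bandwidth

Step 1 — Resonance: ω₀ = 1/√(LC) = 1/√(0.0652·2.41e-06) = 2523 rad/s.
Step 2 — f₀ = ω₀/(2π) = 401.5 Hz.
Step 3 — Series Q: Q = ω₀L/R = 2523·0.0652/20 = 8.224.
Step 4 — Bandwidth: Δω = ω₀/Q = 306.7 rad/s; BW = Δω/(2π) = 48.82 Hz.

(a) f₀ = 401.5 Hz  (b) Q = 8.224  (c) BW = 48.82 Hz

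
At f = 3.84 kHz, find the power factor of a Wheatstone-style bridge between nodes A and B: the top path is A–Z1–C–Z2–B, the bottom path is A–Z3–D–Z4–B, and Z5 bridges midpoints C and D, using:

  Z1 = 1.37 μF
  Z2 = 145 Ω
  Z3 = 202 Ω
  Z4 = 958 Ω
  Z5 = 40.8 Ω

Step 1 — Angular frequency: ω = 2π·f = 2π·3840 = 2.413e+04 rad/s.
Step 2 — Component impedances:
  Z1: Z = 1/(jωC) = -j/(ω·C) = 0 - j30.25 Ω
  Z2: Z = R = 145 Ω
  Z3: Z = R = 202 Ω
  Z4: Z = R = 958 Ω
  Z5: Z = R = 40.8 Ω
Step 3 — Bridge requires nodal analysis (the Z5 bridge couples midpoints C and D, so the two paths cannot be reduced to a simple series/parallel combination). Setting node B to ground and injecting 1 A at node A, the 3-node admittance system at A, C, D solves to V_A = Z_AB = 130.1 - j28.52 Ω = 133.2∠-12.4° Ω.
Step 4 — Power factor: PF = cos(φ) = Re(Z)/|Z| = 130.08/133.17 = 0.9768.
Step 5 — Type: Im(Z) = -28.52 ⇒ leading (phase φ = -12.4°).

PF = 0.9768 (leading, φ = -12.4°)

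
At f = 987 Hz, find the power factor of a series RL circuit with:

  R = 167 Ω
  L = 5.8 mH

Step 1 — Angular frequency: ω = 2π·f = 2π·987 = 6202 rad/s.
Step 2 — Component impedances:
  R: Z = R = 167 Ω
  L: Z = jωL = j·6202·0.0058 = 0 + j35.97 Ω
Step 3 — Series combination: Z_total = R + L = 167 + j35.97 Ω = 170.8∠12.2° Ω.
Step 4 — Power factor: PF = cos(φ) = Re(Z)/|Z| = 167/170.83 = 0.9776.
Step 5 — Type: Im(Z) = 35.97 ⇒ lagging (phase φ = 12.2°).

PF = 0.9776 (lagging, φ = 12.2°)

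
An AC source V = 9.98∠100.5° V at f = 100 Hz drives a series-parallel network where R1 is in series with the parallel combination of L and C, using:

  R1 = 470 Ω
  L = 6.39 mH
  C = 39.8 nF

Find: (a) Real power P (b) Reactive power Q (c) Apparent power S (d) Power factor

Step 1 — Angular frequency: ω = 2π·f = 2π·100 = 628.3 rad/s.
Step 2 — Component impedances:
  R1: Z = R = 470 Ω
  L: Z = jωL = j·628.3·0.00639 = 0 + j4.015 Ω
  C: Z = 1/(jωC) = -j/(ω·C) = 0 - j3.999e+04 Ω
Step 3 — Parallel branch: L || C = 1/(1/L + 1/C) = 0 + j4.015 Ω.
Step 4 — Series with R1: Z_total = R1 + (L || C) = 470 + j4.015 Ω = 470∠0.5° Ω.
Step 5 — Source phasor: V = 9.98∠100.5° V = -1.819 + j9.813 V.
Step 6 — Current: I = V / Z = -0.003691 + j0.02091 A = 0.02123∠100.0° A.
Step 7 — Complex power: S = V·I* = 0.2119 + j0.00181 VA.
Step 8 — Real power: P = Re(S) = 0.2119 W.
Step 9 — Reactive power: Q = Im(S) = 0.00181 VAR.
Step 10 — Apparent power: |S| = 0.2119 VA.
Step 11 — Power factor: PF = P/|S| = 1 (lagging).

(a) P = 0.2119 W  (b) Q = 0.00181 VAR  (c) S = 0.2119 VA  (d) PF = 1 (lagging)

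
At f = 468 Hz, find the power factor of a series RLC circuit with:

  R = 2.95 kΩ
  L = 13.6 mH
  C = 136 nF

Step 1 — Angular frequency: ω = 2π·f = 2π·468 = 2941 rad/s.
Step 2 — Component impedances:
  R: Z = R = 2950 Ω
  L: Z = jωL = j·2941·0.0136 = 0 + j39.99 Ω
  C: Z = 1/(jωC) = -j/(ω·C) = 0 - j2501 Ω
Step 3 — Series combination: Z_total = R + L + C = 2950 - j2461 Ω = 3841∠-39.8° Ω.
Step 4 — Power factor: PF = cos(φ) = Re(Z)/|Z| = 2950/3841.5 = 0.7679.
Step 5 — Type: Im(Z) = -2461 ⇒ leading (phase φ = -39.8°).

PF = 0.7679 (leading, φ = -39.8°)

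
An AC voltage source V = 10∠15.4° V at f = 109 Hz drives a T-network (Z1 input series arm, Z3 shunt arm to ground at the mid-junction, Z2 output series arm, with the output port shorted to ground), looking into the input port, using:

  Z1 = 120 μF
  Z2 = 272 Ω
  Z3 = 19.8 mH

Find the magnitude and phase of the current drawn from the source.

Step 1 — Angular frequency: ω = 2π·f = 2π·109 = 684.9 rad/s.
Step 2 — Component impedances:
  Z1: Z = 1/(jωC) = -j/(ω·C) = 0 - j12.17 Ω
  Z2: Z = R = 272 Ω
  Z3: Z = jωL = j·684.9·0.0198 = 0 + j13.56 Ω
Step 3 — With the output port shorted to ground, the output series arm Z2 runs from the junction to ground; the shunt arm Z3 also runs from the junction to ground. They appear in parallel: Z3 || Z2 = 0.6744 + j13.53 Ω.
Step 4 — Series with input arm Z1: Z_in = Z1 + (Z3 || Z2) = 0.6744 + j1.359 Ω = 1.517∠63.6° Ω.
Step 5 — Source phasor: V = 10∠15.4° V = 9.641 + j2.656 V.
Step 6 — Ohm's law: I = V / Z_total = (9.641 + j2.656) / (0.6744 + j1.359) = 4.393 - j4.914 A.
Step 7 — Convert to polar: |I| = 6.592 A, ∠I = -48.2°.

I = 6.592∠-48.2° A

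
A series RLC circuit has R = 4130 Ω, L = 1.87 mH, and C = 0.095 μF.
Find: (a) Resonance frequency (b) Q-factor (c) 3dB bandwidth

Step 1 — Resonance: ω₀ = 1/√(LC) = 1/√(0.00187·9.5e-08) = 7.503e+04 rad/s.
Step 2 — f₀ = ω₀/(2π) = 1.194e+04 Hz.
Step 3 — Series Q: Q = ω₀L/R = 7.503e+04·0.00187/4130 = 0.03397.
Step 4 — Bandwidth: Δω = ω₀/Q = 2.209e+06 rad/s; BW = Δω/(2π) = 3.515e+05 Hz.

(a) f₀ = 1.194e+04 Hz  (b) Q = 0.03397  (c) BW = 3.515e+05 Hz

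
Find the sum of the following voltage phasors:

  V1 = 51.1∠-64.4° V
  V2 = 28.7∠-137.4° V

Step 1 — Convert each phasor to rectangular form:
  V1 = 51.1·(cos(-64.4°) + j·sin(-64.4°)) = 22.08 - j46.08 V
  V2 = 28.7·(cos(-137.4°) + j·sin(-137.4°)) = -21.13 - j19.43 V
Step 2 — Sum components: V_total = 0.9536 - j65.51 V.
Step 3 — Convert to polar: |V_total| = 65.52 V, ∠V_total = -89.2°.

V_total = 65.52∠-89.2° V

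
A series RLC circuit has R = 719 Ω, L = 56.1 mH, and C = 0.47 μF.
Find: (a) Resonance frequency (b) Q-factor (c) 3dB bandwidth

Step 1 — Resonance condition Im(Z)=0 gives ω₀ = 1/√(LC).
Step 2 — ω₀ = 1/√(0.0561·4.7e-07) = 6158 rad/s.
Step 3 — f₀ = ω₀/(2π) = 980.1 Hz.
Step 4 — Series Q: Q = ω₀L/R = 6158·0.0561/719 = 0.4805.
Step 5 — 3dB bandwidth: Δω = ω₀/Q = 1.282e+04 rad/s; BW = Δω/(2π) = 2040 Hz.

(a) f₀ = 980.1 Hz  (b) Q = 0.4805  (c) BW = 2040 Hz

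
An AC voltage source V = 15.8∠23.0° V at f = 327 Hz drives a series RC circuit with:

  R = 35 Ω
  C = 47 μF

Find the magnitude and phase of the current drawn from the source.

Step 1 — Angular frequency: ω = 2π·f = 2π·327 = 2055 rad/s.
Step 2 — Component impedances:
  R: Z = R = 35 Ω
  C: Z = 1/(jωC) = -j/(ω·C) = 0 - j10.36 Ω
Step 3 — Series combination: Z_total = R + C = 35 - j10.36 Ω = 36.5∠-16.5° Ω.
Step 4 — Source phasor: V = 15.8∠23.0° V = 14.54 + j6.174 V.
Step 5 — Ohm's law: I = V / Z_total = (14.54 + j6.174) / (35 - j10.36) = 0.3341 + j0.2752 A.
Step 6 — Convert to polar: |I| = 0.4329 A, ∠I = 39.5°.

I = 0.4329∠39.5° A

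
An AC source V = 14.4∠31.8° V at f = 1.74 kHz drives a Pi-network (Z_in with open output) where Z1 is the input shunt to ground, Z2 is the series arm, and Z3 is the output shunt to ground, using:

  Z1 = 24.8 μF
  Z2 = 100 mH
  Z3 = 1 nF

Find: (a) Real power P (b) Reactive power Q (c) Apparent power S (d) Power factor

Step 1 — Angular frequency: ω = 2π·f = 2π·1740 = 1.093e+04 rad/s.
Step 2 — Component impedances:
  Z1: Z = 1/(jωC) = -j/(ω·C) = 0 - j3.688 Ω
  Z2: Z = jωL = j·1.093e+04·0.1 = 0 + j1093 Ω
  Z3: Z = 1/(jωC) = -j/(ω·C) = 0 - j9.147e+04 Ω
Step 3 — With open output, the series arm Z2 and the output shunt Z3 appear in series to ground: Z2 + Z3 = 0 - j9.038e+04 Ω.
Step 4 — Parallel with input shunt Z1: Z_in = Z1 || (Z2 + Z3) = 0 - j3.688 Ω = 3.688∠-90.0° Ω.
Step 5 — Source phasor: V = 14.4∠31.8° V = 12.24 + j7.588 V.
Step 6 — Current: I = V / Z = -2.057 + j3.318 A = 3.904∠121.8° A.
Step 7 — Complex power: S = V·I* = 0 - j56.22 VA.
Step 8 — Real power: P = Re(S) = 0 W.
Step 9 — Reactive power: Q = Im(S) = -56.22 VAR.
Step 10 — Apparent power: |S| = 56.22 VA.
Step 11 — Power factor: PF = P/|S| = 0 (leading).

(a) P = 0 W  (b) Q = -56.22 VAR  (c) S = 56.22 VA  (d) PF = 0 (leading)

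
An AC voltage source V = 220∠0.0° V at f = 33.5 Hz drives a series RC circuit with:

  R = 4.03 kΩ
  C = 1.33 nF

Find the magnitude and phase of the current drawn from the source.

Step 1 — Angular frequency: ω = 2π·f = 2π·33.5 = 210.5 rad/s.
Step 2 — Component impedances:
  R: Z = R = 4030 Ω
  C: Z = 1/(jωC) = -j/(ω·C) = 0 - j3.572e+06 Ω
Step 3 — Series combination: Z_total = R + C = 4030 - j3.572e+06 Ω = 3.572e+06∠-89.9° Ω.
Step 4 — Source phasor: V = 220∠0.0° V = 220 V.
Step 5 — Ohm's law: I = V / Z_total = (220) / (4030 - j3.572e+06) = 6.948e-08 + j6.159e-05 A.
Step 6 — Convert to polar: |I| = 6.159e-05 A, ∠I = 89.9°.

I = 6.159e-05∠89.9° A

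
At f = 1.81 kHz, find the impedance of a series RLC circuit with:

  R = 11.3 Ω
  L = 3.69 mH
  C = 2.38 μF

Step 1 — Angular frequency: ω = 2π·f = 2π·1810 = 1.137e+04 rad/s.
Step 2 — Component impedances:
  R: Z = R = 11.3 Ω
  L: Z = jωL = j·1.137e+04·0.00369 = 0 + j41.96 Ω
  C: Z = 1/(jωC) = -j/(ω·C) = 0 - j36.95 Ω
Step 3 — Series combination: Z_total = R + L + C = 11.3 + j5.019 Ω = 12.36∠23.9° Ω.

Z = 11.3 + j5.019 Ω = 12.36∠23.9° Ω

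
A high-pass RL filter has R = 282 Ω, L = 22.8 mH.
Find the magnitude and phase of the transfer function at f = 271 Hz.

Step 1 — Angular frequency: ω = 2π·271 = 1703 rad/s.
Step 2 — Transfer function: H(jω) = jωL/(R + jωL).
Step 3 — Numerator jωL = j·38.82; denominator R + jωL = 282 + j38.82.
Step 4 — H = 0.0186 + j0.1351.
Step 5 — Magnitude: |H| = 0.1364 (-17.3 dB); phase: φ = 82.2°.

|H| = 0.1364 (-17.3 dB), φ = 82.2°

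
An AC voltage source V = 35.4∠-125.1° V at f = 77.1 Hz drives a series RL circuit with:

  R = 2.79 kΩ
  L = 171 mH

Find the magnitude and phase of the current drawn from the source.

Step 1 — Angular frequency: ω = 2π·f = 2π·77.1 = 484.4 rad/s.
Step 2 — Component impedances:
  R: Z = R = 2790 Ω
  L: Z = jωL = j·484.4·0.171 = 0 + j82.84 Ω
Step 3 — Series combination: Z_total = R + L = 2790 + j82.84 Ω = 2791∠1.7° Ω.
Step 4 — Source phasor: V = 35.4∠-125.1° V = -20.36 - j28.96 V.
Step 5 — Ohm's law: I = V / Z_total = (-20.36 - j28.96) / (2790 + j82.84) = -0.007597 - j0.01016 A.
Step 6 — Convert to polar: |I| = 0.01268 A, ∠I = -126.8°.

I = 0.01268∠-126.8° A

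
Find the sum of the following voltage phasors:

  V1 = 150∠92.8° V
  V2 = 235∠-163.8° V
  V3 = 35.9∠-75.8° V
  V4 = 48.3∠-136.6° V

Step 1 — Convert each phasor to rectangular form:
  V1 = 150·(cos(92.8°) + j·sin(92.8°)) = -7.327 + j149.8 V
  V2 = 235·(cos(-163.8°) + j·sin(-163.8°)) = -225.7 - j65.56 V
  V3 = 35.9·(cos(-75.8°) + j·sin(-75.8°)) = 8.807 - j34.8 V
  V4 = 48.3·(cos(-136.6°) + j·sin(-136.6°)) = -35.09 - j33.19 V
Step 2 — Sum components: V_total = -259.3 + j16.27 V.
Step 3 — Convert to polar: |V_total| = 259.8 V, ∠V_total = 176.4°.

V_total = 259.8∠176.4° V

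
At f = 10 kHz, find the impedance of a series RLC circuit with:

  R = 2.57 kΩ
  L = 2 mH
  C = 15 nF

Step 1 — Angular frequency: ω = 2π·f = 2π·1e+04 = 6.283e+04 rad/s.
Step 2 — Component impedances:
  R: Z = R = 2570 Ω
  L: Z = jωL = j·6.283e+04·0.002 = 0 + j125.7 Ω
  C: Z = 1/(jωC) = -j/(ω·C) = 0 - j1061 Ω
Step 3 — Series combination: Z_total = R + L + C = 2570 - j935.4 Ω = 2735∠-20.0° Ω.

Z = 2570 - j935.4 Ω = 2735∠-20.0° Ω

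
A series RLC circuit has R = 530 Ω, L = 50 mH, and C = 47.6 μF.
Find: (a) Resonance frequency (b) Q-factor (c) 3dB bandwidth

Step 1 — Resonance: ω₀ = 1/√(LC) = 1/√(0.05·4.76e-05) = 648.2 rad/s.
Step 2 — f₀ = ω₀/(2π) = 103.2 Hz.
Step 3 — Series Q: Q = ω₀L/R = 648.2·0.05/530 = 0.06115.
Step 4 — Bandwidth: Δω = ω₀/Q = 1.06e+04 rad/s; BW = Δω/(2π) = 1687 Hz.

(a) f₀ = 103.2 Hz  (b) Q = 0.06115  (c) BW = 1687 Hz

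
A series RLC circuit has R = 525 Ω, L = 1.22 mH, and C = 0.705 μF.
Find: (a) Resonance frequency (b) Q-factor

Step 1 — Resonance condition Im(Z)=0 gives ω₀ = 1/√(LC).
Step 2 — ω₀ = 1/√(0.00122·7.05e-07) = 3.41e+04 rad/s.
Step 3 — f₀ = ω₀/(2π) = 5427 Hz.
Step 4 — Series Q: Q = ω₀L/R = 3.41e+04·0.00122/525 = 0.07924.

(a) f₀ = 5427 Hz  (b) Q = 0.07924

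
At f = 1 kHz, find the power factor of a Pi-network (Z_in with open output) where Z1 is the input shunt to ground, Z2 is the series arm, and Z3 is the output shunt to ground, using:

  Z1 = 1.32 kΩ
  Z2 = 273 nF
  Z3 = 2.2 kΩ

Step 1 — Angular frequency: ω = 2π·f = 2π·1000 = 6283 rad/s.
Step 2 — Component impedances:
  Z1: Z = R = 1320 Ω
  Z2: Z = 1/(jωC) = -j/(ω·C) = 0 - j583 Ω
  Z3: Z = R = 2200 Ω
Step 3 — With open output, the series arm Z2 and the output shunt Z3 appear in series to ground: Z2 + Z3 = 2200 - j583 Ω.
Step 4 — Parallel with input shunt Z1: Z_in = Z1 || (Z2 + Z3) = 838.2 - j79.79 Ω = 842∠-5.4° Ω.
Step 5 — Power factor: PF = cos(φ) = Re(Z)/|Z| = 838.2/842 = 0.9955.
Step 6 — Type: Im(Z) = -79.79 ⇒ leading (phase φ = -5.4°).

PF = 0.9955 (leading, φ = -5.4°)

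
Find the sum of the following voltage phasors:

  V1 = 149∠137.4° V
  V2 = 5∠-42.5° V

Step 1 — Convert each phasor to rectangular form:
  V1 = 149·(cos(137.4°) + j·sin(137.4°)) = -109.7 + j100.9 V
  V2 = 5·(cos(-42.5°) + j·sin(-42.5°)) = 3.686 - j3.378 V
Step 2 — Sum components: V_total = -106 + j97.48 V.
Step 3 — Convert to polar: |V_total| = 144 V, ∠V_total = 137.4°.

V_total = 144∠137.4° V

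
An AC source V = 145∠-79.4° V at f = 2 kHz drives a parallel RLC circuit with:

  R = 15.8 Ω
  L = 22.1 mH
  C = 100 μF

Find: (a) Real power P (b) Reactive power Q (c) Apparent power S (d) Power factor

Step 1 — Angular frequency: ω = 2π·f = 2π·2000 = 1.257e+04 rad/s.
Step 2 — Component impedances:
  R: Z = R = 15.8 Ω
  L: Z = jωL = j·1.257e+04·0.0221 = 0 + j277.7 Ω
  C: Z = 1/(jωC) = -j/(ω·C) = 0 - j0.7958 Ω
Step 3 — Parallel combination: 1/Z_total = 1/R + 1/L + 1/C; Z_total = 0.04021 - j0.796 Ω = 0.797∠-87.1° Ω.
Step 4 — Source phasor: V = 145∠-79.4° V = 26.67 - j142.5 V.
Step 5 — Current: I = V / Z = 180.3 + j24.4 A = 181.9∠7.7° A.
Step 6 — Complex power: S = V·I* = 1331 - j2.635e+04 VA.
Step 7 — Real power: P = Re(S) = 1331 W.
Step 8 — Reactive power: Q = Im(S) = -2.635e+04 VAR.
Step 9 — Apparent power: |S| = 2.638e+04 VA.
Step 10 — Power factor: PF = P/|S| = 0.05045 (leading).

(a) P = 1331 W  (b) Q = -2.635e+04 VAR  (c) S = 2.638e+04 VA  (d) PF = 0.05045 (leading)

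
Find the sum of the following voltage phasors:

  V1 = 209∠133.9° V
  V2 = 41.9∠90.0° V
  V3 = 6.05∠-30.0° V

Step 1 — Convert each phasor to rectangular form:
  V1 = 209·(cos(133.9°) + j·sin(133.9°)) = -144.9 + j150.6 V
  V2 = 41.9·(cos(90.0°) + j·sin(90.0°)) = 0 + j41.9 V
  V3 = 6.05·(cos(-30.0°) + j·sin(-30.0°)) = 5.239 - j3.025 V
Step 2 — Sum components: V_total = -139.7 + j189.5 V.
Step 3 — Convert to polar: |V_total| = 235.4 V, ∠V_total = 126.4°.

V_total = 235.4∠126.4° V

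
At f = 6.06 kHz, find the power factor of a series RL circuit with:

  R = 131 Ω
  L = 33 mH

Step 1 — Angular frequency: ω = 2π·f = 2π·6060 = 3.808e+04 rad/s.
Step 2 — Component impedances:
  R: Z = R = 131 Ω
  L: Z = jωL = j·3.808e+04·0.033 = 0 + j1257 Ω
Step 3 — Series combination: Z_total = R + L = 131 + j1257 Ω = 1263∠84.0° Ω.
Step 4 — Power factor: PF = cos(φ) = Re(Z)/|Z| = 131/1263 = 0.1037.
Step 5 — Type: Im(Z) = 1257 ⇒ lagging (phase φ = 84.0°).

PF = 0.1037 (lagging, φ = 84.0°)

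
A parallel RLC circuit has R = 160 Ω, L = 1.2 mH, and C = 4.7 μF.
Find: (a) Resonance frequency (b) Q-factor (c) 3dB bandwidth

Step 1 — Resonance: ω₀ = 1/√(LC) = 1/√(0.0012·4.7e-06) = 1.332e+04 rad/s.
Step 2 — f₀ = ω₀/(2π) = 2119 Hz.
Step 3 — Parallel Q: Q = R/(ω₀L) = 160/(1.332e+04·0.0012) = 10.01.
Step 4 — Bandwidth: Δω = ω₀/Q = 1330 rad/s; BW = Δω/(2π) = 211.6 Hz.

(a) f₀ = 2119 Hz  (b) Q = 10.01  (c) BW = 211.6 Hz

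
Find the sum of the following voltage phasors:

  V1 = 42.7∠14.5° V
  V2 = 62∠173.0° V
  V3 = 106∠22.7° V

Step 1 — Convert each phasor to rectangular form:
  V1 = 42.7·(cos(14.5°) + j·sin(14.5°)) = 41.34 + j10.69 V
  V2 = 62·(cos(173.0°) + j·sin(173.0°)) = -61.54 + j7.556 V
  V3 = 106·(cos(22.7°) + j·sin(22.7°)) = 97.79 + j40.91 V
Step 2 — Sum components: V_total = 77.59 + j59.15 V.
Step 3 — Convert to polar: |V_total| = 97.57 V, ∠V_total = 37.3°.

V_total = 97.57∠37.3° V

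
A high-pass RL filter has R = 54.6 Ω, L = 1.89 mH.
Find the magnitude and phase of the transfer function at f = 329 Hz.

Step 1 — Angular frequency: ω = 2π·329 = 2067 rad/s.
Step 2 — Transfer function: H(jω) = jωL/(R + jωL).
Step 3 — Numerator jωL = j·3.907; denominator R + jωL = 54.6 + j3.907.
Step 4 — H = 0.005094 + j0.07119.
Step 5 — Magnitude: |H| = 0.07137 (-22.9 dB); phase: φ = 85.9°.

|H| = 0.07137 (-22.9 dB), φ = 85.9°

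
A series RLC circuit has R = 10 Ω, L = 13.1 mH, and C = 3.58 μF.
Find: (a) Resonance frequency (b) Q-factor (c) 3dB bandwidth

Step 1 — Resonance: ω₀ = 1/√(LC) = 1/√(0.0131·3.58e-06) = 4618 rad/s.
Step 2 — f₀ = ω₀/(2π) = 734.9 Hz.
Step 3 — Series Q: Q = ω₀L/R = 4618·0.0131/10 = 6.049.
Step 4 — Bandwidth: Δω = ω₀/Q = 763.4 rad/s; BW = Δω/(2π) = 121.5 Hz.

(a) f₀ = 734.9 Hz  (b) Q = 6.049  (c) BW = 121.5 Hz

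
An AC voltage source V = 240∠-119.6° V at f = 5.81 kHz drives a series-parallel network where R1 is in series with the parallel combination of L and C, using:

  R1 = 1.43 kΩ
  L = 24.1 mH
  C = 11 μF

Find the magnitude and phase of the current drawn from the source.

Step 1 — Angular frequency: ω = 2π·f = 2π·5810 = 3.651e+04 rad/s.
Step 2 — Component impedances:
  R1: Z = R = 1430 Ω
  L: Z = jωL = j·3.651e+04·0.0241 = 0 + j879.8 Ω
  C: Z = 1/(jωC) = -j/(ω·C) = 0 - j2.49 Ω
Step 3 — Parallel branch: L || C = 1/(1/L + 1/C) = 0 - j2.497 Ω.
Step 4 — Series with R1: Z_total = R1 + (L || C) = 1430 - j2.497 Ω = 1430∠-0.1° Ω.
Step 5 — Source phasor: V = 240∠-119.6° V = -118.5 - j208.7 V.
Step 6 — Ohm's law: I = V / Z_total = (-118.5 - j208.7) / (1430 - j2.497) = -0.08264 - j0.1461 A.
Step 7 — Convert to polar: |I| = 0.1678 A, ∠I = -119.5°.

I = 0.1678∠-119.5° A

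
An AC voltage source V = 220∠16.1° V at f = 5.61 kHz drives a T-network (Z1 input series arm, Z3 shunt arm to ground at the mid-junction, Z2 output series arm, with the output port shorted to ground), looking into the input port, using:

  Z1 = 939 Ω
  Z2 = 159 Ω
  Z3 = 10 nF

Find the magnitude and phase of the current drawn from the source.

Step 1 — Angular frequency: ω = 2π·f = 2π·5610 = 3.525e+04 rad/s.
Step 2 — Component impedances:
  Z1: Z = R = 939 Ω
  Z2: Z = R = 159 Ω
  Z3: Z = 1/(jωC) = -j/(ω·C) = 0 - j2837 Ω
Step 3 — With the output port shorted to ground, the output series arm Z2 runs from the junction to ground; the shunt arm Z3 also runs from the junction to ground. They appear in parallel: Z3 || Z2 = 158.5 - j8.883 Ω.
Step 4 — Series with input arm Z1: Z_in = Z1 + (Z3 || Z2) = 1098 - j8.883 Ω = 1098∠-0.5° Ω.
Step 5 — Source phasor: V = 220∠16.1° V = 211.4 + j61.01 V.
Step 6 — Ohm's law: I = V / Z_total = (211.4 + j61.01) / (1098 - j8.883) = 0.1921 + j0.05714 A.
Step 7 — Convert to polar: |I| = 0.2004 A, ∠I = 16.6°.

I = 0.2004∠16.6° A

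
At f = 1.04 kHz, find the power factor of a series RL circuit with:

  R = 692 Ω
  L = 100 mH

Step 1 — Angular frequency: ω = 2π·f = 2π·1040 = 6535 rad/s.
Step 2 — Component impedances:
  R: Z = R = 692 Ω
  L: Z = jωL = j·6535·0.1 = 0 + j653.5 Ω
Step 3 — Series combination: Z_total = R + L = 692 + j653.5 Ω = 951.8∠43.4° Ω.
Step 4 — Power factor: PF = cos(φ) = Re(Z)/|Z| = 692/951.77 = 0.7271.
Step 5 — Type: Im(Z) = 653.5 ⇒ lagging (phase φ = 43.4°).

PF = 0.7271 (lagging, φ = 43.4°)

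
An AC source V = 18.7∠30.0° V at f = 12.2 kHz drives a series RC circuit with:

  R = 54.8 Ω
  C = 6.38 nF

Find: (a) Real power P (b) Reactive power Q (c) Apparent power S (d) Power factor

Step 1 — Angular frequency: ω = 2π·f = 2π·1.22e+04 = 7.665e+04 rad/s.
Step 2 — Component impedances:
  R: Z = R = 54.8 Ω
  C: Z = 1/(jωC) = -j/(ω·C) = 0 - j2045 Ω
Step 3 — Series combination: Z_total = R + C = 54.8 - j2045 Ω = 2045∠-88.5° Ω.
Step 4 — Source phasor: V = 18.7∠30.0° V = 16.19 + j9.35 V.
Step 5 — Current: I = V / Z = -0.004357 + j0.008037 A = 0.009142∠118.5° A.
Step 6 — Complex power: S = V·I* = 0.00458 - j0.1709 VA.
Step 7 — Real power: P = Re(S) = 0.00458 W.
Step 8 — Reactive power: Q = Im(S) = -0.1709 VAR.
Step 9 — Apparent power: |S| = 0.171 VA.
Step 10 — Power factor: PF = P/|S| = 0.02679 (leading).

(a) P = 0.00458 W  (b) Q = -0.1709 VAR  (c) S = 0.171 VA  (d) PF = 0.02679 (leading)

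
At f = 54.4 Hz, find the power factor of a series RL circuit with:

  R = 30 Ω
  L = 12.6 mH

Step 1 — Angular frequency: ω = 2π·f = 2π·54.4 = 341.8 rad/s.
Step 2 — Component impedances:
  R: Z = R = 30 Ω
  L: Z = jωL = j·341.8·0.0126 = 0 + j4.307 Ω
Step 3 — Series combination: Z_total = R + L = 30 + j4.307 Ω = 30.31∠8.2° Ω.
Step 4 — Power factor: PF = cos(φ) = Re(Z)/|Z| = 30/30.3076 = 0.9899.
Step 5 — Type: Im(Z) = 4.307 ⇒ lagging (phase φ = 8.2°).

PF = 0.9899 (lagging, φ = 8.2°)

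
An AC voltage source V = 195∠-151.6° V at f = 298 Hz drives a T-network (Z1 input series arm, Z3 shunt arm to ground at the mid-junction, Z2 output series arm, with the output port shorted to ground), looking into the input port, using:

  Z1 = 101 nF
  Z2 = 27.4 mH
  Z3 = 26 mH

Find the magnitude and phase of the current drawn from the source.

Step 1 — Angular frequency: ω = 2π·f = 2π·298 = 1872 rad/s.
Step 2 — Component impedances:
  Z1: Z = 1/(jωC) = -j/(ω·C) = 0 - j5288 Ω
  Z2: Z = jωL = j·1872·0.0274 = 0 + j51.3 Ω
  Z3: Z = jωL = j·1872·0.026 = 0 + j48.68 Ω
Step 3 — With the output port shorted to ground, the output series arm Z2 runs from the junction to ground; the shunt arm Z3 also runs from the junction to ground. They appear in parallel: Z3 || Z2 = 0 + j24.98 Ω.
Step 4 — Series with input arm Z1: Z_in = Z1 + (Z3 || Z2) = 0 - j5263 Ω = 5263∠-90.0° Ω.
Step 5 — Source phasor: V = 195∠-151.6° V = -171.5 - j92.75 V.
Step 6 — Ohm's law: I = V / Z_total = (-171.5 - j92.75) / (0 - j5263) = 0.01762 - j0.03259 A.
Step 7 — Convert to polar: |I| = 0.03705 A, ∠I = -61.6°.

I = 0.03705∠-61.6° A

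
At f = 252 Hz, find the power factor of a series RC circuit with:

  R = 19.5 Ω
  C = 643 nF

Step 1 — Angular frequency: ω = 2π·f = 2π·252 = 1583 rad/s.
Step 2 — Component impedances:
  R: Z = R = 19.5 Ω
  C: Z = 1/(jωC) = -j/(ω·C) = 0 - j982.2 Ω
Step 3 — Series combination: Z_total = R + C = 19.5 - j982.2 Ω = 982.4∠-88.9° Ω.
Step 4 — Power factor: PF = cos(φ) = Re(Z)/|Z| = 19.5/982.4 = 0.01985.
Step 5 — Type: Im(Z) = -982.2 ⇒ leading (phase φ = -88.9°).

PF = 0.01985 (leading, φ = -88.9°)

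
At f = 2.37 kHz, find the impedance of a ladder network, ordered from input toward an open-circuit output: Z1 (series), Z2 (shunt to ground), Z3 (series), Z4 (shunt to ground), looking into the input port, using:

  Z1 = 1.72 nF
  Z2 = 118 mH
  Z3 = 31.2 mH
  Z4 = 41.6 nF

Step 1 — Angular frequency: ω = 2π·f = 2π·2370 = 1.489e+04 rad/s.
Step 2 — Component impedances:
  Z1: Z = 1/(jωC) = -j/(ω·C) = 0 - j3.904e+04 Ω
  Z2: Z = jωL = j·1.489e+04·0.118 = 0 + j1757 Ω
  Z3: Z = jωL = j·1.489e+04·0.0312 = 0 + j464.6 Ω
  Z4: Z = 1/(jωC) = -j/(ω·C) = 0 - j1614 Ω
Step 3 — Ladder network (open output): work backward from the far end, alternating series and parallel combinations. Z_in = 0 - j4.237e+04 Ω = 4.237e+04∠-90.0° Ω.

Z = 0 - j4.237e+04 Ω = 4.237e+04∠-90.0° Ω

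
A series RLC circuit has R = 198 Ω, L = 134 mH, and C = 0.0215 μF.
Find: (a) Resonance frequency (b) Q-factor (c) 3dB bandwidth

Step 1 — Resonance: ω₀ = 1/√(LC) = 1/√(0.134·2.15e-08) = 1.863e+04 rad/s.
Step 2 — f₀ = ω₀/(2π) = 2965 Hz.
Step 3 — Series Q: Q = ω₀L/R = 1.863e+04·0.134/198 = 12.61.
Step 4 — Bandwidth: Δω = ω₀/Q = 1478 rad/s; BW = Δω/(2π) = 235.2 Hz.

(a) f₀ = 2965 Hz  (b) Q = 12.61  (c) BW = 235.2 Hz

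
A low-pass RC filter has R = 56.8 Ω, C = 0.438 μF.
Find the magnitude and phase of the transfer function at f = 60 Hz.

Step 1 — Angular frequency: ω = 2π·60 = 377 rad/s.
Step 2 — Transfer function: H(jω) = 1/(1 + jωRC).
Step 3 — Denominator: 1 + jωRC = 1 + j·377·56.8·4.38e-07 = 1 + j0.009379.
Step 4 — H = 0.9999 - j0.009378.
Step 5 — Magnitude: |H| = 1 (-0.0 dB); phase: φ = -0.5°.

|H| = 1 (-0.0 dB), φ = -0.5°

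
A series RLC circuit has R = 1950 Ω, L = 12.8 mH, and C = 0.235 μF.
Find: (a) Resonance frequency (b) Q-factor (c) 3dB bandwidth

Step 1 — Resonance: ω₀ = 1/√(LC) = 1/√(0.0128·2.35e-07) = 1.823e+04 rad/s.
Step 2 — f₀ = ω₀/(2π) = 2902 Hz.
Step 3 — Series Q: Q = ω₀L/R = 1.823e+04·0.0128/1950 = 0.1197.
Step 4 — Bandwidth: Δω = ω₀/Q = 1.523e+05 rad/s; BW = Δω/(2π) = 2.425e+04 Hz.

(a) f₀ = 2902 Hz  (b) Q = 0.1197  (c) BW = 2.425e+04 Hz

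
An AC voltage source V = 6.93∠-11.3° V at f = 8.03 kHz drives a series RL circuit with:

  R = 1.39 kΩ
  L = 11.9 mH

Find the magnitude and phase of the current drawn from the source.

Step 1 — Angular frequency: ω = 2π·f = 2π·8030 = 5.045e+04 rad/s.
Step 2 — Component impedances:
  R: Z = R = 1390 Ω
  L: Z = jωL = j·5.045e+04·0.0119 = 0 + j600.4 Ω
Step 3 — Series combination: Z_total = R + L = 1390 + j600.4 Ω = 1514∠23.4° Ω.
Step 4 — Source phasor: V = 6.93∠-11.3° V = 6.796 - j1.358 V.
Step 5 — Ohm's law: I = V / Z_total = (6.796 - j1.358) / (1390 + j600.4) = 0.003765 - j0.002603 A.
Step 6 — Convert to polar: |I| = 0.004577 A, ∠I = -34.7°.

I = 0.004577∠-34.7° A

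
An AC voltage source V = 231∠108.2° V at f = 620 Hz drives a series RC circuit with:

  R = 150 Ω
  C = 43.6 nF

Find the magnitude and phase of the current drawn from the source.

Step 1 — Angular frequency: ω = 2π·f = 2π·620 = 3896 rad/s.
Step 2 — Component impedances:
  R: Z = R = 150 Ω
  C: Z = 1/(jωC) = -j/(ω·C) = 0 - j5888 Ω
Step 3 — Series combination: Z_total = R + C = 150 - j5888 Ω = 5890∠-88.5° Ω.
Step 4 — Source phasor: V = 231∠108.2° V = -72.15 + j219.4 V.
Step 5 — Ohm's law: I = V / Z_total = (-72.15 + j219.4) / (150 - j5888) = -0.03756 - j0.0113 A.
Step 6 — Convert to polar: |I| = 0.03922 A, ∠I = -163.3°.

I = 0.03922∠-163.3° A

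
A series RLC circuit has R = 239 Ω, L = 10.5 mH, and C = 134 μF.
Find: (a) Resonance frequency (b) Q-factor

Step 1 — Resonance condition Im(Z)=0 gives ω₀ = 1/√(LC).
Step 2 — ω₀ = 1/√(0.0105·0.000134) = 843 rad/s.
Step 3 — f₀ = ω₀/(2π) = 134.2 Hz.
Step 4 — Series Q: Q = ω₀L/R = 843·0.0105/239 = 0.03704.

(a) f₀ = 134.2 Hz  (b) Q = 0.03704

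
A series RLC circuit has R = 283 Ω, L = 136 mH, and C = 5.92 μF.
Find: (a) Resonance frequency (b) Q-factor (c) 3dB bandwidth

Step 1 — Resonance: ω₀ = 1/√(LC) = 1/√(0.136·5.92e-06) = 1114 rad/s.
Step 2 — f₀ = ω₀/(2π) = 177.4 Hz.
Step 3 — Series Q: Q = ω₀L/R = 1114·0.136/283 = 0.5356.
Step 4 — Bandwidth: Δω = ω₀/Q = 2081 rad/s; BW = Δω/(2π) = 331.2 Hz.

(a) f₀ = 177.4 Hz  (b) Q = 0.5356  (c) BW = 331.2 Hz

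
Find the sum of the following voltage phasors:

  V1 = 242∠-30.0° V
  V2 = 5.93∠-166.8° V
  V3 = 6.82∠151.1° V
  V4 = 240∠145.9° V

Step 1 — Convert each phasor to rectangular form:
  V1 = 242·(cos(-30.0°) + j·sin(-30.0°)) = 209.6 - j121 V
  V2 = 5.93·(cos(-166.8°) + j·sin(-166.8°)) = -5.773 - j1.354 V
  V3 = 6.82·(cos(151.1°) + j·sin(151.1°)) = -5.971 + j3.296 V
  V4 = 240·(cos(145.9°) + j·sin(145.9°)) = -198.7 + j134.6 V
Step 2 — Sum components: V_total = -0.9003 + j15.5 V.
Step 3 — Convert to polar: |V_total| = 15.52 V, ∠V_total = 93.3°.

V_total = 15.52∠93.3° V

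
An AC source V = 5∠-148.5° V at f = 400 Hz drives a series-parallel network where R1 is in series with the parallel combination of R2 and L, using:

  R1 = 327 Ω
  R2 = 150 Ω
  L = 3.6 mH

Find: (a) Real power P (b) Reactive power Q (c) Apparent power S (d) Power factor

Step 1 — Angular frequency: ω = 2π·f = 2π·400 = 2513 rad/s.
Step 2 — Component impedances:
  R1: Z = R = 327 Ω
  R2: Z = R = 150 Ω
  L: Z = jωL = j·2513·0.0036 = 0 + j9.048 Ω
Step 3 — Parallel branch: R2 || L = 1/(1/R2 + 1/L) = 0.5438 + j9.015 Ω.
Step 4 — Series with R1: Z_total = R1 + (R2 || L) = 327.5 + j9.015 Ω = 327.7∠1.6° Ω.
Step 5 — Source phasor: V = 5∠-148.5° V = -4.263 - j2.612 V.
Step 6 — Current: I = V / Z = -0.01323 - j0.007612 A = 0.01526∠-150.1° A.
Step 7 — Complex power: S = V·I* = 0.07627 + j0.002099 VA.
Step 8 — Real power: P = Re(S) = 0.07627 W.
Step 9 — Reactive power: Q = Im(S) = 0.002099 VAR.
Step 10 — Apparent power: |S| = 0.0763 VA.
Step 11 — Power factor: PF = P/|S| = 0.9996 (lagging).

(a) P = 0.07627 W  (b) Q = 0.002099 VAR  (c) S = 0.0763 VA  (d) PF = 0.9996 (lagging)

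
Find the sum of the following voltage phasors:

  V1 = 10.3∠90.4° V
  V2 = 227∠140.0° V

Step 1 — Convert each phasor to rectangular form:
  V1 = 10.3·(cos(90.4°) + j·sin(90.4°)) = -0.07191 + j10.3 V
  V2 = 227·(cos(140.0°) + j·sin(140.0°)) = -173.9 + j145.9 V
Step 2 — Sum components: V_total = -174 + j156.2 V.
Step 3 — Convert to polar: |V_total| = 233.8 V, ∠V_total = 138.1°.

V_total = 233.8∠138.1° V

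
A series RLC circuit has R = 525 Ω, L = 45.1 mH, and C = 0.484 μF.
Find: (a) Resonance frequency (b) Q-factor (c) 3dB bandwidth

Step 1 — Resonance: ω₀ = 1/√(LC) = 1/√(0.0451·4.84e-07) = 6768 rad/s.
Step 2 — f₀ = ω₀/(2π) = 1077 Hz.
Step 3 — Series Q: Q = ω₀L/R = 6768·0.0451/525 = 0.5814.
Step 4 — Bandwidth: Δω = ω₀/Q = 1.164e+04 rad/s; BW = Δω/(2π) = 1853 Hz.

(a) f₀ = 1077 Hz  (b) Q = 0.5814  (c) BW = 1853 Hz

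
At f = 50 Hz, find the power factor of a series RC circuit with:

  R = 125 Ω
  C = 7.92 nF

Step 1 — Angular frequency: ω = 2π·f = 2π·50 = 314.2 rad/s.
Step 2 — Component impedances:
  R: Z = R = 125 Ω
  C: Z = 1/(jωC) = -j/(ω·C) = 0 - j4.019e+05 Ω
Step 3 — Series combination: Z_total = R + C = 125 - j4.019e+05 Ω = 4.019e+05∠-90.0° Ω.
Step 4 — Power factor: PF = cos(φ) = Re(Z)/|Z| = 125/4.019e+05 = 0.000311.
Step 5 — Type: Im(Z) = -4.019e+05 ⇒ leading (phase φ = -90.0°).

PF = 0.000311 (leading, φ = -90.0°)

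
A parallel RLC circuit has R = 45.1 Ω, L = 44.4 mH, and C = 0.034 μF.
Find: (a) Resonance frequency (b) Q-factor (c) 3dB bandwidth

Step 1 — Resonance: ω₀ = 1/√(LC) = 1/√(0.0444·3.4e-08) = 2.574e+04 rad/s.
Step 2 — f₀ = ω₀/(2π) = 4096 Hz.
Step 3 — Parallel Q: Q = R/(ω₀L) = 45.1/(2.574e+04·0.0444) = 0.03947.
Step 4 — Bandwidth: Δω = ω₀/Q = 6.521e+05 rad/s; BW = Δω/(2π) = 1.038e+05 Hz.

(a) f₀ = 4096 Hz  (b) Q = 0.03947  (c) BW = 1.038e+05 Hz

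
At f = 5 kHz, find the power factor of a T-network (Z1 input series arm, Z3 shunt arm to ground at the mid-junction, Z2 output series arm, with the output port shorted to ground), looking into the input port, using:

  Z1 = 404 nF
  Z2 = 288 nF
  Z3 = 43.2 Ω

Step 1 — Angular frequency: ω = 2π·f = 2π·5000 = 3.142e+04 rad/s.
Step 2 — Component impedances:
  Z1: Z = 1/(jωC) = -j/(ω·C) = 0 - j78.79 Ω
  Z2: Z = 1/(jωC) = -j/(ω·C) = 0 - j110.5 Ω
  Z3: Z = R = 43.2 Ω
Step 3 — With the output port shorted to ground, the output series arm Z2 runs from the junction to ground; the shunt arm Z3 also runs from the junction to ground. They appear in parallel: Z3 || Z2 = 37.47 - j14.65 Ω.
Step 4 — Series with input arm Z1: Z_in = Z1 + (Z3 || Z2) = 37.47 - j93.44 Ω = 100.7∠-68.1° Ω.
Step 5 — Power factor: PF = cos(φ) = Re(Z)/|Z| = 37.4748/100.672 = 0.3722.
Step 6 — Type: Im(Z) = -93.44 ⇒ leading (phase φ = -68.1°).

PF = 0.3722 (leading, φ = -68.1°)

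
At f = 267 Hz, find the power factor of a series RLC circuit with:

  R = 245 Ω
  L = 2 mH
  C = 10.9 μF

Step 1 — Angular frequency: ω = 2π·f = 2π·267 = 1678 rad/s.
Step 2 — Component impedances:
  R: Z = R = 245 Ω
  L: Z = jωL = j·1678·0.002 = 0 + j3.355 Ω
  C: Z = 1/(jωC) = -j/(ω·C) = 0 - j54.69 Ω
Step 3 — Series combination: Z_total = R + L + C = 245 - j51.33 Ω = 250.3∠-11.8° Ω.
Step 4 — Power factor: PF = cos(φ) = Re(Z)/|Z| = 245/250.32 = 0.9787.
Step 5 — Type: Im(Z) = -51.33 ⇒ leading (phase φ = -11.8°).

PF = 0.9787 (leading, φ = -11.8°)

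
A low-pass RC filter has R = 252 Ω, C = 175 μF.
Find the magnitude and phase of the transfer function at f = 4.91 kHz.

Step 1 — Angular frequency: ω = 2π·4910 = 3.085e+04 rad/s.
Step 2 — Transfer function: H(jω) = 1/(1 + jωRC).
Step 3 — Denominator: 1 + jωRC = 1 + j·3.085e+04·252·0.000175 = 1 + j1361.
Step 4 — H = 5.403e-07 - j0.000735.
Step 5 — Magnitude: |H| = 0.000735 (-62.7 dB); phase: φ = -90.0°.

|H| = 0.000735 (-62.7 dB), φ = -90.0°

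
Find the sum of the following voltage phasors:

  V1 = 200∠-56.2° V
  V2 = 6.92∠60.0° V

Step 1 — Convert each phasor to rectangular form:
  V1 = 200·(cos(-56.2°) + j·sin(-56.2°)) = 111.3 - j166.2 V
  V2 = 6.92·(cos(60.0°) + j·sin(60.0°)) = 3.46 + j5.993 V
Step 2 — Sum components: V_total = 114.7 - j160.2 V.
Step 3 — Convert to polar: |V_total| = 197 V, ∠V_total = -54.4°.

V_total = 197∠-54.4° V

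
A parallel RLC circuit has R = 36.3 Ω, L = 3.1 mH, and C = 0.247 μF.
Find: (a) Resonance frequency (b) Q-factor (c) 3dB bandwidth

Step 1 — Resonance: ω₀ = 1/√(LC) = 1/√(0.0031·2.47e-07) = 3.614e+04 rad/s.
Step 2 — f₀ = ω₀/(2π) = 5752 Hz.
Step 3 — Parallel Q: Q = R/(ω₀L) = 36.3/(3.614e+04·0.0031) = 0.324.
Step 4 — Bandwidth: Δω = ω₀/Q = 1.115e+05 rad/s; BW = Δω/(2π) = 1.775e+04 Hz.

(a) f₀ = 5752 Hz  (b) Q = 0.324  (c) BW = 1.775e+04 Hz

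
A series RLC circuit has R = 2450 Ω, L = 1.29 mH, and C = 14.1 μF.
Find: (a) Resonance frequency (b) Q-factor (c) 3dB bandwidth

Step 1 — Resonance condition Im(Z)=0 gives ω₀ = 1/√(LC).
Step 2 — ω₀ = 1/√(0.00129·1.41e-05) = 7415 rad/s.
Step 3 — f₀ = ω₀/(2π) = 1180 Hz.
Step 4 — Series Q: Q = ω₀L/R = 7415·0.00129/2450 = 0.003904.
Step 5 — 3dB bandwidth: Δω = ω₀/Q = 1.899e+06 rad/s; BW = Δω/(2π) = 3.023e+05 Hz.

(a) f₀ = 1180 Hz  (b) Q = 0.003904  (c) BW = 3.023e+05 Hz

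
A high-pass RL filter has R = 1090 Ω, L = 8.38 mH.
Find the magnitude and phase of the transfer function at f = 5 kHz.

Step 1 — Angular frequency: ω = 2π·5000 = 3.142e+04 rad/s.
Step 2 — Transfer function: H(jω) = jωL/(R + jωL).
Step 3 — Numerator jωL = j·263.3; denominator R + jωL = 1090 + j263.3.
Step 4 — H = 0.05512 + j0.2282.
Step 5 — Magnitude: |H| = 0.2348 (-12.6 dB); phase: φ = 76.4°.

|H| = 0.2348 (-12.6 dB), φ = 76.4°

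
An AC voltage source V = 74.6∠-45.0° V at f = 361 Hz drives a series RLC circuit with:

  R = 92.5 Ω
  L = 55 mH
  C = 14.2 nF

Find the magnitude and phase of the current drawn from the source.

Step 1 — Angular frequency: ω = 2π·f = 2π·361 = 2268 rad/s.
Step 2 — Component impedances:
  R: Z = R = 92.5 Ω
  L: Z = jωL = j·2268·0.055 = 0 + j124.8 Ω
  C: Z = 1/(jωC) = -j/(ω·C) = 0 - j3.105e+04 Ω
Step 3 — Series combination: Z_total = R + L + C = 92.5 - j3.092e+04 Ω = 3.092e+04∠-89.8° Ω.
Step 4 — Source phasor: V = 74.6∠-45.0° V = 52.75 - j52.75 V.
Step 5 — Ohm's law: I = V / Z_total = (52.75 - j52.75) / (92.5 - j3.092e+04) = 0.001711 + j0.001701 A.
Step 6 — Convert to polar: |I| = 0.002412 A, ∠I = 44.8°.

I = 0.002412∠44.8° A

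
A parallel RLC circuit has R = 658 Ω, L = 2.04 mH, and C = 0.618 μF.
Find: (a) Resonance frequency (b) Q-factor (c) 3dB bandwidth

Step 1 — Resonance: ω₀ = 1/√(LC) = 1/√(0.00204·6.18e-07) = 2.816e+04 rad/s.
Step 2 — f₀ = ω₀/(2π) = 4482 Hz.
Step 3 — Parallel Q: Q = R/(ω₀L) = 658/(2.816e+04·0.00204) = 11.45.
Step 4 — Bandwidth: Δω = ω₀/Q = 2459 rad/s; BW = Δω/(2π) = 391.4 Hz.

(a) f₀ = 4482 Hz  (b) Q = 11.45  (c) BW = 391.4 Hz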